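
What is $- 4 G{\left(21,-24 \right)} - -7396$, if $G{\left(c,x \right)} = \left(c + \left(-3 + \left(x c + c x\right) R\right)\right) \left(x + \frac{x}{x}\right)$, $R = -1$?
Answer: $101788$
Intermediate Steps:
$G{\left(c,x \right)} = \left(1 + x\right) \left(-3 + c - 2 c x\right)$ ($G{\left(c,x \right)} = \left(c + \left(-3 + \left(x c + c x\right) \left(-1\right)\right)\right) \left(x + \frac{x}{x}\right) = \left(c + \left(-3 + \left(c x + c x\right) \left(-1\right)\right)\right) \left(x + 1\right) = \left(c + \left(-3 + 2 c x \left(-1\right)\right)\right) \left(1 + x\right) = \left(c - \left(3 + 2 c x\right)\right) \left(1 + x\right) = \left(-3 + c - 2 c x\right) \left(1 + x\right) = \left(1 + x\right) \left(-3 + c - 2 c x\right)$)
$- 4 G{\left(21,-24 \right)} - -7396 = - 4 \left(-3 + 21 - -72 - 21 \left(-24\right) - 42 \left(-24\right)^{2}\right) - -7396 = - 4 \left(-3 + 21 + 72 + 504 - 42 \cdot 576\right) + 7396 = - 4 \left(-3 + 21 + 72 + 504 - 24192\right) + 7396 = \left(-4\right) \left(-23598\right) + 7396 = 94392 + 7396 = 101788$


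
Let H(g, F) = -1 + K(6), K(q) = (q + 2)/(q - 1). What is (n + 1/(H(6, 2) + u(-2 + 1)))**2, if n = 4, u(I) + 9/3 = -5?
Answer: 20449/1369 ≈ 14.937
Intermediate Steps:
u(I) = -8 (u(I) = -3 - 5 = -8)
K(q) = (2 + q)/(-1 + q)
H(g, F) = 3/5 (H(g, F) = -1 + (2 + 6)/(-1 + 6) = -1 + 8/5 = 3/5)
(n + 1/(H(6, 2) + u(-2 + 1)))**2 = (4 + 1/(3/5 - 8))**2 = (4 + 1/(-37/5))**2 = (4 - 5/37)**2 = (143/37)**2 = 20449/1369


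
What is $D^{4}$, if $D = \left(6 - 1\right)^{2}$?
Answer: $390625$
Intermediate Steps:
$D = 25$ ($D = 5^{2} = 25$)
$D^{4} = 25^{4} = 390625$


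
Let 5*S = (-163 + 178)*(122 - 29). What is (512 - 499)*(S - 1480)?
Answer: -15613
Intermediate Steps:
S = 279 (S = ((-163 + 178)*(122 - 29))/5 = (15*93)/5 = (⅕)*1395 = 279)
(512 - 499)*(S - 1480) = (512 - 499)*(279 - 1480) = 13*(-1201) = -15613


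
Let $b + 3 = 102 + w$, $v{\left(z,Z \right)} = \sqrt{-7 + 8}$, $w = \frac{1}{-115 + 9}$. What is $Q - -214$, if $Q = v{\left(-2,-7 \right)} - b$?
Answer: $\frac{12297}{106} \approx 116.01$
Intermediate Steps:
$w = - \frac{1}{106}$ ($w = \frac{1}{-106} = - \frac{1}{106} \approx -0.009434$)
$v{\left(z,Z \right)} = 1$ ($v{\left(z,Z \right)} = \sqrt{1} = 1$)
$b = \frac{10493}{106}$ ($b = -3 + \left(102 - \frac{1}{106}\right) = -3 + \frac{10811}{106} = \frac{10493}{106} \approx 98.991$)
$Q = - \frac{10387}{106}$ ($Q = 1 - \frac{10493}{106} = - \frac{10387}{106} \approx -97.991$)
$Q - -214 = - \frac{10387}{106} - -214 = - \frac{10387}{106} + 214 = \frac{12297}{106}$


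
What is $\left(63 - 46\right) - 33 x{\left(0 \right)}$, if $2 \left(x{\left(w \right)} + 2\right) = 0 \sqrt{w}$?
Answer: $83$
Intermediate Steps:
$x{\left(w \right)} = -2$ ($x{\left(w \right)} = -2 + \frac{0 \sqrt{w}}{2} = -2 + \frac{1}{2} \cdot 0 = -2 + 0 = -2$)
$\left(63 - 46\right) - 33 x{\left(0 \right)} = \left(63 - 46\right) - -66 = \left(63 - 46\right) + 66 = 17 + 66 = 83$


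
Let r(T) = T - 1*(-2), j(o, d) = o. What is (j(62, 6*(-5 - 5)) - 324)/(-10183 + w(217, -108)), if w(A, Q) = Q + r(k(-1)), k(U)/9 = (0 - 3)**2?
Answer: 131/5104 ≈ 0.025666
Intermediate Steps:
k(U) = 81 (k(U) = 9*(0 - 3)**2 = 9*(-3)**2 = 9*9 = 81)
r(T) = 2 + T (r(T) = T + 2 = 2 + T)
w(A, Q) = 83 + Q (w(A, Q) = Q + (2 + 81) = Q + 83 = 83 + Q)
(j(62, 6*(-5 - 5)) - 324)/(-10183 + w(217, -108)) = (62 - 324)/(-10183 + (83 - 108)) = -262/(-10183 - 25) = -262/(-10208) = -262*(-1/10208) = 131/5104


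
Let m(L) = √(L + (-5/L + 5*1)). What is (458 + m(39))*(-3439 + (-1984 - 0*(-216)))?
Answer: -2483734 - 5423*√66729/39 ≈ -2.5197e+6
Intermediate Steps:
m(L) = √(5 + L - 5/L) (m(L) = √(L + (-5/L + 5)) = √(L + (5 - 5/L)) = √(5 + L - 5/L))
(458 + m(39))*(-3439 + (-1984 - 0*(-216))) = (458 + √(5 + 39 - 5/39))*(-3439 + (-1984 - 0*(-216))) = (458 + √(5 + 39 - 5*1/39))*(-3439 + (-1984 - 1*0)) = (458 + √(5 + 39 - 5/39))*(-3439 + (-1984 + 0)) = (458 + √(1711/39))*(-3439 - 1984) = (458 + √66729/39)*(-5423) = -2483734 - 5423*√66729/39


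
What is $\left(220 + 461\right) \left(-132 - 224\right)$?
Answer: $-242436$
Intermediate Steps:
$\left(220 + 461\right) \left(-132 - 224\right) = 681 \left(-356\right) = -242436$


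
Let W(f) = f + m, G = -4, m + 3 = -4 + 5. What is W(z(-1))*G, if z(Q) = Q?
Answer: 12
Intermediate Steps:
m = -2 (m = -3 + (-4 + 5) = -3 + 1 = -2)
W(f) = -2 + f (W(f) = f - 2 = -2 + f)
W(z(-1))*G = (-2 - 1)*(-4) = -3*(-4) = 12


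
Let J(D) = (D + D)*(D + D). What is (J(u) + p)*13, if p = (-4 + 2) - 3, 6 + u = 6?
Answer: -65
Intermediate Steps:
u = 0 (u = -6 + 6 = 0)
p = -5 (p = -2 - 3 = -5)
J(D) = 4*D**2 (J(D) = (2*D)*(2*D) = 4*D**2)
(J(u) + p)*13 = (4*0**2 - 5)*13 = (4*0 - 5)*13 = (0 - 5)*13 = -5*13 = -65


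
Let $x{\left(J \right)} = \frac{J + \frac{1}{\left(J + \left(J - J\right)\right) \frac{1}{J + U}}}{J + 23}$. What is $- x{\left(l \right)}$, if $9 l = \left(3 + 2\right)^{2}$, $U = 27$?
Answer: $- \frac{3037}{5800} \approx -0.52362$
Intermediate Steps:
$l = \frac{25}{9}$ ($l = \frac{\left(3 + 2\right)^{2}}{9} = \frac{5^{2}}{9} = \frac{1}{9} \cdot 25 = \frac{25}{9} \approx 2.7778$)
$x{\left(J \right)} = \frac{J + \frac{27 + J}{J}}{23 + J}$ ($x{\left(J \right)} = \frac{J + \frac{1}{\left(J + \left(J - J\right)\right) \frac{1}{J + 27}}}{J + 23} = \frac{J + \frac{1}{\left(J + 0\right) \frac{1}{27 + J}}}{23 + J} = \frac{J + \frac{1}{J \frac{1}{27 + J}}}{23 + J} = \frac{J + \frac{27 + J}{J}}{23 + J}$)
$- x{\left(l \right)} = - \frac{27 + \frac{25}{9} + \left(\frac{25}{9}\right)^{2}}{\frac{25}{9} \left(23 + \frac{25}{9}\right)} = - \frac{9 \left(27 + \frac{25}{9} + \frac{625}{81}\right)}{25 \cdot \frac{232}{9}} = - \frac{9 \cdot 9 \cdot 3037}{25 \cdot 232 \cdot 81} = \left(-1\right) \frac{3037}{5800} = - \frac{3037}{5800}$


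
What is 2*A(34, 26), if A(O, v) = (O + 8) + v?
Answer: 136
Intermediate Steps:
A(O, v) = 8 + O + v (A(O, v) = (8 + O) + v = 8 + O + v)
2*A(34, 26) = 2*(8 + 34 + 26) = 2*68 = 136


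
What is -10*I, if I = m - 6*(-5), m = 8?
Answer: -380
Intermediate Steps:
I = 38 (I = 8 - 6*(-5) = 8 + 30 = 38)
-10*I = -10*38 = -380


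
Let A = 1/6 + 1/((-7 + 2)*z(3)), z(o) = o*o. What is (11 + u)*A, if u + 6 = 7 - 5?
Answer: 91/90 ≈ 1.0111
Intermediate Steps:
z(o) = o**2
u = -4 (u = -6 + (7 - 5) = -6 + 2 = -4)
A = 13/90 (A = 1/6 + 1/((-7 + 2)*(3**2)) = 1*(1/6) + 1/(-5*9) = 1/6 - 1/5*1/9 = 1/6 - 1/45 = 13/90 ≈ 0.14444)
(11 + u)*A = (11 - 4)*(13/90) = 7*(13/90) = 91/90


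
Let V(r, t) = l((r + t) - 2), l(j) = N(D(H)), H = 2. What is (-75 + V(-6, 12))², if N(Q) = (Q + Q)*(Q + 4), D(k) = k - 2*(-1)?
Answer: 121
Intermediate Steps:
D(k) = 2 + k (D(k) = k + 2 = 2 + k)
N(Q) = 2*Q*(4 + Q) (N(Q) = (2*Q)*(4 + Q) = 2*Q*(4 + Q))
l(j) = 64 (l(j) = 2*(2 + 2)*(4 + (2 + 2)) = 2*4*(4 + 4) = 2*4*8 = 64)
V(r, t) = 64
(-75 + V(-6, 12))² = (-75 + 64)² = (-11)² = 121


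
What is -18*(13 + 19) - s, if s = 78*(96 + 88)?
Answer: -14928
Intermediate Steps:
s = 14352 (s = 78*184 = 14352)
-18*(13 + 19) - s = -18*(13 + 19) - 1*14352 = -18*32 - 14352 = -576 - 14352 = -14928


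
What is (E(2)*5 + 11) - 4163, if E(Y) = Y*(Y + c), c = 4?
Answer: -4092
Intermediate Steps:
E(Y) = Y*(4 + Y) (E(Y) = Y*(Y + 4) = Y*(4 + Y))
(E(2)*5 + 11) - 4163 = ((2*(4 + 2))*5 + 11) - 4163 = ((2*6)*5 + 11) - 4163 = (12*5 + 11) - 4163 = (60 + 11) - 4163 = 71 - 4163 = -4092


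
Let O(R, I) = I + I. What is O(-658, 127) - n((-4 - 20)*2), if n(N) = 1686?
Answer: -1432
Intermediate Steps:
O(R, I) = 2*I
O(-658, 127) - n((-4 - 20)*2) = 2*127 - 1*1686 = 254 - 1686 = -1432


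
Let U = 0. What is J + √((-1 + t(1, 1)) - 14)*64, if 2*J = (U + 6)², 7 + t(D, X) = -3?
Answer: 18 + 320*I ≈ 18.0 + 320.0*I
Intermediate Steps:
t(D, X) = -10 (t(D, X) = -7 - 3 = -10)
J = 18 (J = (0 + 6)²/2 = (½)*6² = (½)*36 = 18)
J + √((-1 + t(1, 1)) - 14)*64 = 18 + √((-1 - 10) - 14)*64 = 18 + √(-11 - 14)*64 = 18 + √(-25)*64 = 18 + (5*I)*64 = 18 + 320*I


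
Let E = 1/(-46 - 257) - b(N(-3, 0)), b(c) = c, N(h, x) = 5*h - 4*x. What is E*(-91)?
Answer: -413504/303 ≈ -1364.7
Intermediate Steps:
N(h, x) = -4*x + 5*h
E = 4544/303 (E = 1/(-46 - 257) - (-4*0 + 5*(-3)) = 1/(-303) - (0 - 15) = -1/303 - 1*(-15) = -1/303 + 15 = 4544/303 ≈ 14.997)
E*(-91) = (4544/303)*(-91) = -413504/303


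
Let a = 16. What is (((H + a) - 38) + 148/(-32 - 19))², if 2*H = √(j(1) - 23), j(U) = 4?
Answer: 6402181/10404 - 1270*I*√19/51 ≈ 615.36 - 108.55*I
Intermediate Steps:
H = I*√19/2 (H = √(4 - 23)/2 = √(-19)/2 = (I*√19)/2 = I*√19/2 ≈ 2.1795*I)
(((H + a) - 38) + 148/(-32 - 19))² = (((I*√19/2 + 16) - 38) + 148/(-32 - 19))² = (((16 + I*√19/2) - 38) + 148/(-51))² = ((-22 + I*√19/2) + 148*(-1/51))² = ((-22 + I*√19/2) - 148/51)² = (-1270/51 + I*√19/2)²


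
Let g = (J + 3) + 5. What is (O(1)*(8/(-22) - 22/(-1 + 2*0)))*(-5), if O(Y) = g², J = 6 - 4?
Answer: -119000/11 ≈ -10818.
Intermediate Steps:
J = 2
g = 10 (g = (2 + 3) + 5 = 5 + 5 = 10)
O(Y) = 100 (O(Y) = 10² = 100)
(O(1)*(8/(-22) - 22/(-1 + 2*0)))*(-5) = (100*(8/(-22) - 22/(-1 + 2*0)))*(-5) = (100*(8*(-1/22) - 22/(-1 + 0)))*(-5) = (100*(-4/11 - 22/(-1)))*(-5) = (100*(-4/11 - 22*(-1)))*(-5) = (100*(-4/11 + 22))*(-5) = (100*(238/11))*(-5) = (23800/11)*(-5) = -119000/11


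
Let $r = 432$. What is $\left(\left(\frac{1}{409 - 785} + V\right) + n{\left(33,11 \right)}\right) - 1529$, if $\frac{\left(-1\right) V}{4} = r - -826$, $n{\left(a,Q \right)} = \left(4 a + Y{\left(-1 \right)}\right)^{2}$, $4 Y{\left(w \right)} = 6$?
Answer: $\frac{4234229}{376} \approx 11261.0$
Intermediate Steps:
$Y{\left(w \right)} = \frac{3}{2}$ ($Y{\left(w \right)} = \frac{1}{4} \cdot 6 = \frac{3}{2}$)
$n{\left(a,Q \right)} = \left(\frac{3}{2} + 4 a\right)^{2}$ ($n{\left(a,Q \right)} = \left(4 a + \frac{3}{2}\right)^{2} = \left(\frac{3}{2} + 4 a\right)^{2}$)
$V = -5032$ ($V = - 4 \left(432 - -826\right) = - 4 \left(432 + 826\right) = \left(-4\right) 1258 = -5032$)
$\left(\left(\frac{1}{409 - 785} + V\right) + n{\left(33,11 \right)}\right) - 1529 = \left(\left(\frac{1}{409 - 785} - 5032\right) + \frac{\left(3 + 8 \cdot 33\right)^{2}}{4}\right) - 1529 = \left(\left(\frac{1}{-376} - 5032\right) + \frac{\left(3 + 264\right)^{2}}{4}\right) - 1529 = \left(\left(- \frac{1}{376} - 5032\right) + \frac{267^{2}}{4}\right) - 1529 = \left(- \frac{1892033}{376} + \frac{1}{4} \cdot 71289\right) - 1529 = \left(- \frac{1892033}{376} + \frac{71289}{4}\right) - 1529 = \frac{4809133}{376} - 1529 = \frac{4234229}{376}$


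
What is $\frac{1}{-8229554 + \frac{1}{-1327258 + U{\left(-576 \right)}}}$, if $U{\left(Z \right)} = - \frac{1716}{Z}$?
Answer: $- \frac{63708241}{524290409554562} \approx -1.2151 \cdot 10^{-7}$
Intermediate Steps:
$\frac{1}{-8229554 + \frac{1}{-1327258 + U{\left(-576 \right)}}} = \frac{1}{-8229554 + \frac{1}{-1327258 - \frac{1716}{-576}}} = \frac{1}{-8229554 + \frac{1}{-1327258 - - \frac{143}{48}}} = \frac{1}{-8229554 + \frac{1}{-1327258 + \frac{143}{48}}} = \frac{1}{-8229554 + \frac{1}{- \frac{63708241}{48}}} = \frac{1}{-8229554 - \frac{48}{63708241}} = \frac{1}{- \frac{524290409554562}{63708241}} = - \frac{63708241}{524290409554562}$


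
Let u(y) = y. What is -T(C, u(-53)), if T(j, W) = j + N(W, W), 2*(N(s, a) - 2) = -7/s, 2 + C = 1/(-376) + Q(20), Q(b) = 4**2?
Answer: -320111/19928 ≈ -16.063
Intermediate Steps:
Q(b) = 16
C = 5263/376 (C = -2 + (1/(-376) + 16) = -2 + (-1/376 + 16) = -2 + 6015/376 = 5263/376 ≈ 13.997)
N(s, a) = 2 - 7/(2*s) (N(s, a) = 2 + (-7/s)/2 = 2 - 7/(2*s))
T(j, W) = 2 + j - 7/(2*W) (T(j, W) = j + (2 - 7/(2*W)) = 2 + j - 7/(2*W))
-T(C, u(-53)) = -(2 + 5263/376 - 7/2/(-53)) = -(2 + 5263/376 - 7/2*(-1/53)) = -(2 + 5263/376 + 7/106) = -1*320111/19928 = -320111/19928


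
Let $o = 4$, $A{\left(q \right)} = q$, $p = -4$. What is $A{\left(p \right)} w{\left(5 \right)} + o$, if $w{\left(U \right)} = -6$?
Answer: $28$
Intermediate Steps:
$A{\left(p \right)} w{\left(5 \right)} + o = \left(-4\right) \left(-6\right) + 4 = 24 + 4 = 28$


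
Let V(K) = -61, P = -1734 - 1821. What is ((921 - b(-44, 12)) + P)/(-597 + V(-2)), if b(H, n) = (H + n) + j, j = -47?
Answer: 365/94 ≈ 3.8830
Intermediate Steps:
P = -3555
b(H, n) = -47 + H + n (b(H, n) = (H + n) - 47 = -47 + H + n)
((921 - b(-44, 12)) + P)/(-597 + V(-2)) = ((921 - (-47 - 44 + 12)) - 3555)/(-597 - 61) = ((921 - 1*(-79)) - 3555)/(-658) = ((921 + 79) - 3555)*(-1/658) = (1000 - 3555)*(-1/658) = -2555*(-1/658) = 365/94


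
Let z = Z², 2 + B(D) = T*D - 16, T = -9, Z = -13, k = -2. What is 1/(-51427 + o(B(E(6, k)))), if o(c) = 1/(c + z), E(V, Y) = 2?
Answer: -133/6839790 ≈ -1.9445e-5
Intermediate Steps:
B(D) = -18 - 9*D (B(D) = -2 + (-9*D - 16) = -2 + (-16 - 9*D) = -18 - 9*D)
z = 169 (z = (-13)² = 169)
o(c) = 1/(169 + c) (o(c) = 1/(c + 169) = 1/(169 + c))
1/(-51427 + o(B(E(6, k)))) = 1/(-51427 + 1/(169 + (-18 - 9*2))) = 1/(-51427 + 1/(169 + (-18 - 18))) = 1/(-51427 + 1/(169 - 36)) = 1/(-51427 + 1/133) = 1/(-6839790/133) = -133/6839790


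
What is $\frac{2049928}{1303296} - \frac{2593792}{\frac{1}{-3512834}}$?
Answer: $\frac{1484382581080385777}{162912} \approx 9.1116 \cdot 10^{12}$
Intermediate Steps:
$\frac{2049928}{1303296} - \frac{2593792}{\frac{1}{-3512834}} = 2049928 \cdot \frac{1}{1303296} - \frac{2593792}{- \frac{1}{3512834}} = \frac{256241}{162912} - -9111560726528 = \frac{256241}{162912} + 9111560726528 = \frac{1484382581080385777}{162912}$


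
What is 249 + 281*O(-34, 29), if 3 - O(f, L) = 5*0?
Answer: 1092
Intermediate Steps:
O(f, L) = 3 (O(f, L) = 3 - 5*0 = 3 - 1*0 = 3 + 0 = 3)
249 + 281*O(-34, 29) = 249 + 281*3 = 249 + 843 = 1092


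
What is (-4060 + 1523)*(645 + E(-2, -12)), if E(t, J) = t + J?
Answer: -1600847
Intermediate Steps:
E(t, J) = J + t
(-4060 + 1523)*(645 + E(-2, -12)) = (-4060 + 1523)*(645 + (-12 - 2)) = -2537*(645 - 14) = -2537*631 = -1600847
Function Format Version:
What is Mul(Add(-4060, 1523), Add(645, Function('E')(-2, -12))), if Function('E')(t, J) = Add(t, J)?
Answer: -1600847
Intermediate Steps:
Function('E')(t, J) = Add(J, t)
Mul(Add(-4060, 1523), Add(645, Function('E')(-2, -12))) = Mul(Add(-4060, 1523), Add(645, Add(-12, -2))) = Mul(-2537, Add(645, -14)) = Mul(-2537, 631) = -1600847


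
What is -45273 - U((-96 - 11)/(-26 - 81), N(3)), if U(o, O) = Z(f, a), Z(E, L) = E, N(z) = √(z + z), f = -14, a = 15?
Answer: -45259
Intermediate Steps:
N(z) = √2*√z (N(z) = √(2*z) = √2*√z)
U(o, O) = -14
-45273 - U((-96 - 11)/(-26 - 81), N(3)) = -45273 - 1*(-14) = -45273 + 14 = -45259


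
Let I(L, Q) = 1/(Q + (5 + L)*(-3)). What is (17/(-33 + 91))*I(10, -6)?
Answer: -1/174 ≈ -0.0057471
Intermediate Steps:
I(L, Q) = 1/(-15 + Q - 3*L) (I(L, Q) = 1/(Q + (-15 - 3*L)) = 1/(-15 + Q - 3*L))
(17/(-33 + 91))*I(10, -6) = (17/(-33 + 91))*(-1/(15 - 1*(-6) + 3*10)) = (17/58)*(-1/(15 + 6 + 30)) = ((1/58)*17)*(-1/51) = 17*(-1*1/51)/58 = (17/58)*(-1/51) = -1/174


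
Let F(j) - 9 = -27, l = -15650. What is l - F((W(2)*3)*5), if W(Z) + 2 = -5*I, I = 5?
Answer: -15632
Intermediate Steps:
W(Z) = -27 (W(Z) = -2 - 5*5 = -2 - 25 = -27)
F(j) = -18 (F(j) = 9 - 27 = -18)
l - F((W(2)*3)*5) = -15650 - 1*(-18) = -15650 + 18 = -15632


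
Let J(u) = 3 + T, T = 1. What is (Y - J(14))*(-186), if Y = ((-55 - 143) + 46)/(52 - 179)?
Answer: 66216/127 ≈ 521.39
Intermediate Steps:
J(u) = 4 (J(u) = 3 + 1 = 4)
Y = 152/127 (Y = (-198 + 46)/(-127) = -152*(-1/127) = 152/127 ≈ 1.1968)
(Y - J(14))*(-186) = (152/127 - 1*4)*(-186) = (152/127 - 4)*(-186) = -356/127*(-186) = 66216/127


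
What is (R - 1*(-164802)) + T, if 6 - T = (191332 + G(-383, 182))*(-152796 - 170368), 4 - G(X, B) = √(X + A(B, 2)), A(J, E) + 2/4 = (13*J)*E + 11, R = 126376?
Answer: 61833198288 - 161582*√17438 ≈ 6.1812e+10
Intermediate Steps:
A(J, E) = 21/2 + 13*E*J (A(J, E) = -½ + ((13*J)*E + 11) = -½ + (13*E*J + 11) = -½ + (11 + 13*E*J) = 21/2 + 13*E*J)
G(X, B) = 4 - √(21/2 + X + 26*B) (G(X, B) = 4 - √(X + (21/2 + 13*2*B)) = 4 - √(X + (21/2 + 26*B)) = 4 - √(21/2 + X + 26*B))
T = 61832907110 - 161582*√17438 (T = 6 - (191332 + (4 - √(42 + 4*(-383) + 104*182)/2))*(-152796 - 170368) = 6 - (191332 + (4 - √(42 - 1532 + 18928)/2))*(-323164) = 6 - (191332 + (4 - √17438/2))*(-323164) = 6 - (191336 - √17438/2)*(-323164) = 6 - (-61832907104 + 161582*√17438) = 6 + (61832907104 - 161582*√17438) = 61832907110 - 161582*√17438 ≈ 6.1812e+10)
(R - 1*(-164802)) + T = (126376 - 1*(-164802)) + (61832907110 - 161582*√17438) = (126376 + 164802) + (61832907110 - 161582*√17438) = 291178 + (61832907110 - 161582*√17438) = 61833198288 - 161582*√17438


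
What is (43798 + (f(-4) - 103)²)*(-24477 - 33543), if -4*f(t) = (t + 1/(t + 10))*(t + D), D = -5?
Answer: -52225557105/16 ≈ -3.2641e+9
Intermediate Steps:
f(t) = -(-5 + t)*(t + 1/(10 + t))/4 (f(t) = -(t + 1/(t + 10))*(t - 5)/4 = -(t + 1/(10 + t))*(-5 + t)/4 = -(-5 + t)*(t + 1/(10 + t))/4)
(43798 + (f(-4) - 103)²)*(-24477 - 33543) = (43798 + ((5 - 1*(-4)³ - 5*(-4)² + 49*(-4))/(4*(10 - 4)) - 103)²)*(-24477 - 33543) = (43798 + ((¼)*(5 - 1*(-64) - 5*16 - 196)/6 - 103)²)*(-58020) = (43798 + ((¼)*(⅙)*(5 + 64 - 80 - 196) - 103)²)*(-58020) = (43798 + ((¼)*(⅙)*(-207) - 103)²)*(-58020) = (43798 + (-69/8 - 103)²)*(-58020) = (43798 + (-893/8)²)*(-58020) = (43798 + 797449/64)*(-58020) = (3600521/64)*(-58020) = -52225557105/16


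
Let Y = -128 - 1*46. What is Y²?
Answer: 30276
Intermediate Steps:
Y = -174 (Y = -128 - 46 = -174)
Y² = (-174)² = 30276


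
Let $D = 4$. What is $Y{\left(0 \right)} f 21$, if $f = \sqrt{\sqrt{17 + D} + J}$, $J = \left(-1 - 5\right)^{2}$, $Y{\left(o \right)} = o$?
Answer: $0$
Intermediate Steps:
$J = 36$ ($J = \left(-6\right)^{2} = 36$)
$f = \sqrt{36 + \sqrt{21}}$ ($f = \sqrt{\sqrt{17 + 4} + 36} = \sqrt{\sqrt{21} + 36} = \sqrt{36 + \sqrt{21}} \approx 6.3704$)
$Y{\left(0 \right)} f 21 = 0 \sqrt{36 + \sqrt{21}} \cdot 21 = 0 \cdot 21 = 0$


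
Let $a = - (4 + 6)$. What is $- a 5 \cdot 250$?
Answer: $12500$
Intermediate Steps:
$a = -10$ ($a = \left(-1\right) 10 = -10$)
$- a 5 \cdot 250 = \left(-1\right) \left(-10\right) 5 \cdot 250 = 10 \cdot 5 \cdot 250 = 50 \cdot 250 = 12500$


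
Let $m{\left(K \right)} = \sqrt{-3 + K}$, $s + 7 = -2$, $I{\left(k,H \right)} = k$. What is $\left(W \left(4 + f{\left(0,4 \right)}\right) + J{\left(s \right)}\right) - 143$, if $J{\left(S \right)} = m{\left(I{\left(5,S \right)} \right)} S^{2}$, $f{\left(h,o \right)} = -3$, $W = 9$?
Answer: $-134 + 81 \sqrt{2} \approx -19.449$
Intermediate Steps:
$s = -9$ ($s = -7 - 2 = -9$)
$J{\left(S \right)} = \sqrt{2} S^{2}$ ($J{\left(S \right)} = \sqrt{-3 + 5} S^{2} = \sqrt{2} S^{2}$)
$\left(W \left(4 + f{\left(0,4 \right)}\right) + J{\left(s \right)}\right) - 143 = \left(9 \left(4 - 3\right) + \sqrt{2} \left(-9\right)^{2}\right) - 143 = \left(9 \cdot 1 + \sqrt{2} \cdot 81\right) - 143 = \left(9 + 81 \sqrt{2}\right) - 143 = -134 + 81 \sqrt{2}$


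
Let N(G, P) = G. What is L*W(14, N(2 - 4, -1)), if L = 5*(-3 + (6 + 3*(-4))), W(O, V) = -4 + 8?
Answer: -180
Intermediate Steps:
W(O, V) = 4
L = -45 (L = 5*(-3 + (6 - 12)) = 5*(-3 - 6) = 5*(-9) = -45)
L*W(14, N(2 - 4, -1)) = -45*4 = -180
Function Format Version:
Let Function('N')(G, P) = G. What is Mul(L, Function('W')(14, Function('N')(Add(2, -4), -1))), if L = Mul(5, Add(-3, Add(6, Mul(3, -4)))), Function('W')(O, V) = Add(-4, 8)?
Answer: -180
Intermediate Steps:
Function('W')(O, V) = 4
L = -45 (L = Mul(5, Add(-3, Add(6, -12))) = Mul(5, Add(-3, -6)) = Mul(5, -9) = -45)
Mul(L, Function('W')(14, Function('N')(Add(2, -4), -1))) = Mul(-45, 4) = -180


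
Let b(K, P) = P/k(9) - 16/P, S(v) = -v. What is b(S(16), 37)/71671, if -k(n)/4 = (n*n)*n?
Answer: -48025/7732727532 ≈ -6.2106e-6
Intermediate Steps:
k(n) = -4*n³ (k(n) = -4*n*n*n = -4*n²*n = -4*n³)
b(K, P) = -16/P - P/2916 (b(K, P) = P/((-4*9³)) - 16/P = P/((-4*729)) - 16/P = P/(-2916) - 16/P = P*(-1/2916) - 16/P = -P/2916 - 16/P = -16/P - P/2916)
b(S(16), 37)/71671 = (-16/37 - 1/2916*37)/71671 = (-16*1/37 - 37/2916)*(1/71671) = (-16/37 - 37/2916)*(1/71671) = -48025/107892*1/71671 = -48025/7732727532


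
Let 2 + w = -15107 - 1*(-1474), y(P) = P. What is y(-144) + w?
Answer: -13779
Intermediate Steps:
w = -13635 (w = -2 + (-15107 - 1*(-1474)) = -2 + (-15107 + 1474) = -2 - 13633 = -13635)
y(-144) + w = -144 - 13635 = -13779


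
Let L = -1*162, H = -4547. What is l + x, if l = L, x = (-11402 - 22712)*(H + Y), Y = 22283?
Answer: -605046066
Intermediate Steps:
x = -605045904 (x = (-11402 - 22712)*(-4547 + 22283) = -34114*17736 = -605045904)
L = -162
l = -162
l + x = -162 - 605045904 = -605046066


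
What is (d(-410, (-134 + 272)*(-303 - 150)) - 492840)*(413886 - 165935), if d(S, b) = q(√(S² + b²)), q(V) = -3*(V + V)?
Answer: -122200170840 - 2975412*√977042074 ≈ -2.1520e+11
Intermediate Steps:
q(V) = -6*V
d(S, b) = -6*√(S² + b²)
(d(-410, (-134 + 272)*(-303 - 150)) - 492840)*(413886 - 165935) = (-6*√((-410)² + ((-134 + 272)*(-303 - 150))²) - 492840)*(413886 - 165935) = (-6*√(168100 + (138*(-453))²) - 492840)*247951 = (-6*√(168100 + (-62514)²) - 492840)*247951 = (-6*√(168100 + 3908000196) - 492840)*247951 = (-12*√977042074 - 492840)*247951 = (-492840 - 12*√977042074)*247951 = -122200170840 - 2975412*√977042074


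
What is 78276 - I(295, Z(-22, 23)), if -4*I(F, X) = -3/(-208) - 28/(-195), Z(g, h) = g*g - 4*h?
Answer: 976884973/12480 ≈ 78276.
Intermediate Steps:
Z(g, h) = g² - 4*h
I(F, X) = -493/12480 (I(F, X) = -(-3/(-208) - 28/(-195))/4 = -(-3*(-1/208) - 28*(-1/195))/4 = -(3/208 + 28/195)/4 = -¼*493/3120 = -493/12480)
78276 - I(295, Z(-22, 23)) = 78276 - 1*(-493/12480) = 78276 + 493/12480 = 976884973/12480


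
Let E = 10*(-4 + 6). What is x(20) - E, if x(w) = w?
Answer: 0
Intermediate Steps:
E = 20 (E = 10*2 = 20)
x(20) - E = 20 - 1*20 = 20 - 20 = 0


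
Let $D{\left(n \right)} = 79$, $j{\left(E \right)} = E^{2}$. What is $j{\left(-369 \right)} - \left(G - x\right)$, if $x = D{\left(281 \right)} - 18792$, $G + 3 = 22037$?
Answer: $95414$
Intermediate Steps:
$G = 22034$ ($G = -3 + 22037 = 22034$)
$x = -18713$ ($x = 79 - 18792 = -18713$)
$j{\left(-369 \right)} - \left(G - x\right) = \left(-369\right)^{2} - \left(22034 - -18713\right) = 136161 - \left(22034 + 18713\right) = 136161 - 40747 = 95414$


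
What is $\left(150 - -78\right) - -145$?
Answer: $373$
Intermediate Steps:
$\left(150 - -78\right) - -145 = \left(150 + 78\right) + 145 = 228 + 145 = 373$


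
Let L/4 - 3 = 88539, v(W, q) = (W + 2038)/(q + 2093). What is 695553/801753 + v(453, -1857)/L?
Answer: 19379618094689/22337813511648 ≈ 0.86757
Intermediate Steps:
v(W, q) = (2038 + W)/(2093 + q)
L = 354168 (L = 12 + 4*88539 = 12 + 354156 = 354168)
695553/801753 + v(453, -1857)/L = 695553/801753 + ((2038 + 453)/(2093 - 1857))/354168 = 695553*(1/801753) + (2491/236)*(1/354168) = 231851/267251 + ((1/236)*2491)*(1/354168) = 231851/267251 + (2491/236)*(1/354168) = 231851/267251 + 2491/83583648 = 19379618094689/22337813511648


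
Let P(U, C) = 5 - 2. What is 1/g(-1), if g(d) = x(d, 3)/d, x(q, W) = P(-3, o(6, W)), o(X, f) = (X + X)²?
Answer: -⅓ ≈ -0.33333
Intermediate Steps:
o(X, f) = 4*X² (o(X, f) = (2*X)² = 4*X²)
P(U, C) = 3
x(q, W) = 3
g(d) = 3/d
1/g(-1) = 1/(3/(-1)) = 1/(3*(-1)) = 1/(-3) = -⅓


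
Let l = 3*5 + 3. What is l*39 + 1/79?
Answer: 55459/79 ≈ 702.01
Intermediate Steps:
l = 18 (l = 15 + 3 = 18)
l*39 + 1/79 = 18*39 + 1/79 = 702 + 1/79 = 55459/79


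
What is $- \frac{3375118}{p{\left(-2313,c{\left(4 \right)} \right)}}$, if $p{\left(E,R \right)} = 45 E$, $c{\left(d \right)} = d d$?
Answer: $\frac{3375118}{104085} \approx 32.427$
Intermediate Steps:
$c{\left(d \right)} = d^{2}$
$- \frac{3375118}{p{\left(-2313,c{\left(4 \right)} \right)}} = - \frac{3375118}{45 \left(-2313\right)} = - \frac{3375118}{-104085} = \left(-3375118\right) \left(- \frac{1}{104085}\right) = \frac{3375118}{104085}$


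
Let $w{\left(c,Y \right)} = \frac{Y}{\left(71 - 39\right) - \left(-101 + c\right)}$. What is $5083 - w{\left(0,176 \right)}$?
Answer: $\frac{675863}{133} \approx 5081.7$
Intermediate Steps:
$w{\left(c,Y \right)} = \frac{Y}{133 - c}$ ($w{\left(c,Y \right)} = \frac{Y}{32 - \left(-101 + c\right)} = \frac{Y}{133 - c}$)
$5083 - w{\left(0,176 \right)} = 5083 - \left(-1\right) 176 \frac{1}{-133 + 0} = 5083 - \left(-1\right) 176 \frac{1}{-133} = 5083 - \left(-1\right) 176 \left(- \frac{1}{133}\right) = 5083 - \frac{176}{133} = \frac{675863}{133}$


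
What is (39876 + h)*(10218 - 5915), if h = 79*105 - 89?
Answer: 206896846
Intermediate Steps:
h = 8206 (h = 8295 - 89 = 8206)
(39876 + h)*(10218 - 5915) = (39876 + 8206)*(10218 - 5915) = 48082*4303 = 206896846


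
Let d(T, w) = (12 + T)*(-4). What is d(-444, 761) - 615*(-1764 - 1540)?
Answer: 2033688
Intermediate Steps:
d(T, w) = -48 - 4*T
d(-444, 761) - 615*(-1764 - 1540) = (-48 - 4*(-444)) - 615*(-1764 - 1540) = (-48 + 1776) - 615*(-3304) = 1728 - 1*(-2031960) = 1728 + 2031960 = 2033688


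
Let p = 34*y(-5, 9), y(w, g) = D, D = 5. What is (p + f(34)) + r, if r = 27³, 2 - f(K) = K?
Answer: 19821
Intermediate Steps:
y(w, g) = 5
f(K) = 2 - K
p = 170 (p = 34*5 = 170)
r = 19683
(p + f(34)) + r = (170 + (2 - 1*34)) + 19683 = (170 + (2 - 34)) + 19683 = (170 - 32) + 19683 = 138 + 19683 = 19821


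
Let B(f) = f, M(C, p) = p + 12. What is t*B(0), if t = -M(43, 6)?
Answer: 0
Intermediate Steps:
M(C, p) = 12 + p
t = -18 (t = -(12 + 6) = -1*18 = -18)
t*B(0) = -18*0 = 0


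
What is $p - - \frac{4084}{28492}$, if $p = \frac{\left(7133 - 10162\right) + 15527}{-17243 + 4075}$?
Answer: $- \frac{37789363}{46897832} \approx -0.80578$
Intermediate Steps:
$p = - \frac{6249}{6584}$ ($p = \frac{\left(7133 - 10162\right) + 15527}{-13168} = \left(-3029 + 15527\right) \left(- \frac{1}{13168}\right) = 12498 \left(- \frac{1}{13168}\right) = - \frac{6249}{6584} \approx -0.94912$)
$p - - \frac{4084}{28492} = - \frac{6249}{6584} - - \frac{4084}{28492} = - \frac{6249}{6584} - \left(-4084\right) \frac{1}{28492} = - \frac{6249}{6584} - - \frac{1021}{7123} = - \frac{6249}{6584} + \frac{1021}{7123} = - \frac{37789363}{46897832}$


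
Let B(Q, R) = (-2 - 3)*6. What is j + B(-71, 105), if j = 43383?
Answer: 43353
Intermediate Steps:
B(Q, R) = -30 (B(Q, R) = -5*6 = -30)
j + B(-71, 105) = 43383 - 30 = 43353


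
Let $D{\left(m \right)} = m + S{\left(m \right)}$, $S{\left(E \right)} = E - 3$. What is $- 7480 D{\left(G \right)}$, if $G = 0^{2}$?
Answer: $22440$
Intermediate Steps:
$S{\left(E \right)} = -3 + E$
$G = 0$
$D{\left(m \right)} = -3 + 2 m$ ($D{\left(m \right)} = m + \left(-3 + m\right) = -3 + 2 m$)
$- 7480 D{\left(G \right)} = - 7480 \left(-3 + 2 \cdot 0\right) = - 7480 \left(-3 + 0\right) = \left(-7480\right) \left(-3\right) = 22440$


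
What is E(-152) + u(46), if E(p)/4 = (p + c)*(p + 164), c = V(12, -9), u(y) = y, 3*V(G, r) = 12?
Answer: -7058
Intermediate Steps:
V(G, r) = 4 (V(G, r) = (1/3)*12 = 4)
c = 4
E(p) = 4*(4 + p)*(164 + p) (E(p) = 4*((p + 4)*(p + 164)) = 4*((4 + p)*(164 + p)) = 4*(4 + p)*(164 + p))
E(-152) + u(46) = (2624 + 4*(-152)**2 + 672*(-152)) + 46 = (2624 + 4*23104 - 102144) + 46 = (2624 + 92416 - 102144) + 46 = -7104 + 46 = -7058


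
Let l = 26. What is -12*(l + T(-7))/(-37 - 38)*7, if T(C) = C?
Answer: 532/25 ≈ 21.280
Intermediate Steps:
-12*(l + T(-7))/(-37 - 38)*7 = -12*(26 - 7)/(-37 - 38)*7 = -228/(-75)*7 = -228*(-1)/75*7 = -12*(-19/75)*7 = (76/25)*7 = 532/25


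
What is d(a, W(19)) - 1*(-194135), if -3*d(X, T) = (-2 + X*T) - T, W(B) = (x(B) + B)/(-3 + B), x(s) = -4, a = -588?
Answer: 9327347/48 ≈ 1.9432e+5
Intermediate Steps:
W(B) = (-4 + B)/(-3 + B)
d(X, T) = ⅔ + T/3 - T*X/3 (d(X, T) = -((-2 + X*T) - T)/3 = -((-2 + T*X) - T)/3 = -(-2 - T + T*X)/3 = ⅔ + T/3 - T*X/3)
d(a, W(19)) - 1*(-194135) = (⅔ + ((-4 + 19)/(-3 + 19))/3 - ⅓*(-4 + 19)/(-3 + 19)*(-588)) - 1*(-194135) = (⅔ + (15/16)/3 - ⅓*15/16*(-588)) + 194135 = (⅔ + ((1/16)*15)/3 - ⅓*(1/16)*15*(-588)) + 194135 = (⅔ + (⅓)*(15/16) - ⅓*15/16*(-588)) + 194135 = (⅔ + 5/16 + 735/4) + 194135 = 8867/48 + 194135 = 9327347/48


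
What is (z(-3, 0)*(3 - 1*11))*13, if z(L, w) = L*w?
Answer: 0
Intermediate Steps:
(z(-3, 0)*(3 - 1*11))*13 = ((-3*0)*(3 - 1*11))*13 = (0*(3 - 11))*13 = (0*(-8))*13 = 0*13 = 0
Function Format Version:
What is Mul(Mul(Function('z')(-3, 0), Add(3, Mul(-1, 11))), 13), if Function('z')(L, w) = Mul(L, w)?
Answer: 0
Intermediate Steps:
Mul(Mul(Function('z')(-3, 0), Add(3, Mul(-1, 11))), 13) = Mul(Mul(Mul(-3, 0), Add(3, Mul(-1, 11))), 13) = Mul(Mul(0, Add(3, -11)), 13) = Mul(Mul(0, -8), 13) = Mul(0, 13) = 0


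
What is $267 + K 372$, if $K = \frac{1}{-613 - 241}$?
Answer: $\frac{113823}{427} \approx 266.56$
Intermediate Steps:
$K = - \frac{1}{854}$ ($K = \frac{1}{-854} = - \frac{1}{854} \approx -0.001171$)
$267 + K 372 = 267 - \frac{186}{427} = \frac{113823}{427}$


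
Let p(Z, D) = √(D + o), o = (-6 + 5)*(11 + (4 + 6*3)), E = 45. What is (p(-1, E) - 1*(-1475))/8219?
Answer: 1475/8219 + 2*√3/8219 ≈ 0.17988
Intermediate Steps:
o = -33 (o = -(11 + (4 + 18)) = -(11 + 22) = -1*33 = -33)
p(Z, D) = √(-33 + D) (p(Z, D) = √(D - 33) = √(-33 + D))
(p(-1, E) - 1*(-1475))/8219 = (√(-33 + 45) - 1*(-1475))/8219 = (√12 + 1475)*(1/8219) = (2*√3 + 1475)*(1/8219) = (1475 + 2*√3)*(1/8219) = 1475/8219 + 2*√3/8219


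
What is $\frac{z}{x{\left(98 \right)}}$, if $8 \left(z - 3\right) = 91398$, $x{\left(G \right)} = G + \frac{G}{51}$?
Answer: $\frac{2331261}{20384} \approx 114.37$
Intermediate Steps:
$x{\left(G \right)} = \frac{52 G}{51}$ ($x{\left(G \right)} = G + G \frac{1}{51} = G + \frac{G}{51} = \frac{52 G}{51}$)
$z = \frac{45711}{4}$ ($z = 3 + \frac{1}{8} \cdot 91398 = 3 + \frac{45699}{4} = \frac{45711}{4} \approx 11428.0$)
$\frac{z}{x{\left(98 \right)}} = \frac{45711}{4 \cdot \frac{52}{51} \cdot 98} = \frac{45711}{4 \cdot \frac{5096}{51}} = \frac{45711}{4} \cdot \frac{51}{5096} = \frac{2331261}{20384}$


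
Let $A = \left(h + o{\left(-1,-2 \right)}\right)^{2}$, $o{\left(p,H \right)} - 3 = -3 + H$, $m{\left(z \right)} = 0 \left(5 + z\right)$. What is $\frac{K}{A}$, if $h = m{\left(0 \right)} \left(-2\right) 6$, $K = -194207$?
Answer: $- \frac{194207}{4} \approx -48552.0$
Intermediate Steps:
$m{\left(z \right)} = 0$
$o{\left(p,H \right)} = H$ ($o{\left(p,H \right)} = 3 + \left(-3 + H\right) = H$)
$h = 0$ ($h = 0 \left(-2\right) 6 = 0 \cdot 6 = 0$)
$A = 4$ ($A = \left(0 - 2\right)^{2} = \left(-2\right)^{2} = 4$)
$\frac{K}{A} = - \frac{194207}{4}$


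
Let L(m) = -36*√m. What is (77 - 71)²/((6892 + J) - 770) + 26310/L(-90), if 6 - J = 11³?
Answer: 4/533 + 877*I*√10/36 ≈ 0.0075047 + 77.037*I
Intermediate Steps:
J = -1325 (J = 6 - 1*11³ = 6 - 1*1331 = 6 - 1331 = -1325)
(77 - 71)²/((6892 + J) - 770) + 26310/L(-90) = (77 - 71)²/((6892 - 1325) - 770) + 26310/((-108*I*√10)) = 6²/(5567 - 770) + 26310/((-108*I*√10)) = 36/4797 + 26310/((-108*I*√10)) = 36*(1/4797) + 26310*(I*√10/1080) = 4/533 + 877*I*√10/36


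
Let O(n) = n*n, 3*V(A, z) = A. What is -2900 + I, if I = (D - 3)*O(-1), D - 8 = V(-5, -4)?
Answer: -8690/3 ≈ -2896.7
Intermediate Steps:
V(A, z) = A/3
D = 19/3 (D = 8 + (1/3)*(-5) = 8 - 5/3 = 19/3 ≈ 6.3333)
O(n) = n**2
I = 10/3 (I = (19/3 - 3)*(-1)**2 = (10/3)*1 = 10/3 ≈ 3.3333)
-2900 + I = -2900 + 10/3 = -8690/3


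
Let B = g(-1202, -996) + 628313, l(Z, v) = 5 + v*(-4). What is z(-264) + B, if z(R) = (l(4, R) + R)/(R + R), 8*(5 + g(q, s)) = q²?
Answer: 427102891/528 ≈ 8.0891e+5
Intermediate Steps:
g(q, s) = -5 + q²/8
l(Z, v) = 5 - 4*v
B = 1617817/2 (B = (-5 + (⅛)*(-1202)²) + 628313 = (-5 + (⅛)*1444804) + 628313 = (-5 + 361201/2) + 628313 = 361191/2 + 628313 = 1617817/2 ≈ 8.0891e+5)
z(R) = (5 - 3*R)/(2*R) (z(R) = ((5 - 4*R) + R)/(R + R) = (5 - 3*R)/((2*R)) = (5 - 3*R)*(1/(2*R)) = (5 - 3*R)/(2*R))
z(-264) + B = (½)*(5 - 3*(-264))/(-264) + 1617817/2 = (½)*(-1/264)*(5 + 792) + 1617817/2 = (½)*(-1/264)*797 + 1617817/2 = -797/528 + 1617817/2 = 427102891/528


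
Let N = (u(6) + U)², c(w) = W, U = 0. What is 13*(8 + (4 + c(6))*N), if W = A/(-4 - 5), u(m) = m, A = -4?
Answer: 2184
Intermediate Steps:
W = 4/9 (W = -4/(-4 - 5) = -4/(-9) = -4*(-⅑) = 4/9 ≈ 0.44444)
c(w) = 4/9
N = 36 (N = (6 + 0)² = 6² = 36)
13*(8 + (4 + c(6))*N) = 13*(8 + (4 + 4/9)*36) = 13*(8 + (40/9)*36) = 13*(8 + 160) = 13*168 = 2184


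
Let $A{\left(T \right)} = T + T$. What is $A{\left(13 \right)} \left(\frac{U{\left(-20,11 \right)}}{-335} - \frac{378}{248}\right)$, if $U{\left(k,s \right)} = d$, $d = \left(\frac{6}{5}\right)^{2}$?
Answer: $- \frac{20635407}{519250} \approx -39.741$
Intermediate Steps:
$d = \frac{36}{25}$ ($d = \left(6 \cdot \frac{1}{5}\right)^{2} = \left(\frac{6}{5}\right)^{2} = \frac{36}{25} \approx 1.44$)
$U{\left(k,s \right)} = \frac{36}{25}$
$A{\left(T \right)} = 2 T$
$A{\left(13 \right)} \left(\frac{U{\left(-20,11 \right)}}{-335} - \frac{378}{248}\right) = 2 \cdot 13 \left(\frac{36}{25 \left(-335\right)} - \frac{378}{248}\right) = 26 \left(\frac{36}{25} \left(- \frac{1}{335}\right) - \frac{189}{124}\right) = 26 \left(- \frac{36}{8375} - \frac{189}{124}\right) = 26 \left(- \frac{1587339}{1038500}\right) = - \frac{20635407}{519250}$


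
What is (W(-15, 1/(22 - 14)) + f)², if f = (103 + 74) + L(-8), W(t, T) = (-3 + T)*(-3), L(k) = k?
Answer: 2019241/64 ≈ 31551.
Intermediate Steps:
W(t, T) = 9 - 3*T
f = 169 (f = (103 + 74) - 8 = 177 - 8 = 169)
(W(-15, 1/(22 - 14)) + f)² = ((9 - 3/(22 - 14)) + 169)² = ((9 - 3/8) + 169)² = (69/8 + 169)² = (1421/8)² = 2019241/64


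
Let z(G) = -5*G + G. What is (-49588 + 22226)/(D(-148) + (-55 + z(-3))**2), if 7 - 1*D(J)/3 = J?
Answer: -13681/1157 ≈ -11.825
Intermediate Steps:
z(G) = -4*G
D(J) = 21 - 3*J
(-49588 + 22226)/(D(-148) + (-55 + z(-3))**2) = (-49588 + 22226)/((21 - 3*(-148)) + (-55 - 4*(-3))**2) = -27362/((21 + 444) + (-55 + 12)**2) = -27362/(465 + (-43)**2) = -27362/(465 + 1849) = -27362/2314 = -27362*1/2314 = -13681/1157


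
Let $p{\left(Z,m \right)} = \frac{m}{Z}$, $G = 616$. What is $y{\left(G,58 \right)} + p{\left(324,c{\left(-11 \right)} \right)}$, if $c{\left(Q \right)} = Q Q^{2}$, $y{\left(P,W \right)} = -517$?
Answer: $- \frac{168839}{324} \approx -521.11$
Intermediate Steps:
$c{\left(Q \right)} = Q^{3}$
$y{\left(G,58 \right)} + p{\left(324,c{\left(-11 \right)} \right)} = -517 + \frac{\left(-11\right)^{3}}{324} = -517 - \frac{1331}{324} = - \frac{168839}{324}$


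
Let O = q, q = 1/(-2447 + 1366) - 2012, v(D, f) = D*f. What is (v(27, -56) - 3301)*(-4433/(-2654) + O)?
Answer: 27759392712697/2868974 ≈ 9.6757e+6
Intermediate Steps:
q = -2174973/1081 (q = 1/(-1081) - 2012 = -1/1081 - 2012 = -2174973/1081 ≈ -2012.0)
O = -2174973/1081 ≈ -2012.0
(v(27, -56) - 3301)*(-4433/(-2654) + O) = (27*(-56) - 3301)*(-4433/(-2654) - 2174973/1081) = (-1512 - 3301)*(-4433*(-1/2654) - 2174973/1081) = -4813*(4433/2654 - 2174973/1081) = -4813*(-5767586269/2868974) = 27759392712697/2868974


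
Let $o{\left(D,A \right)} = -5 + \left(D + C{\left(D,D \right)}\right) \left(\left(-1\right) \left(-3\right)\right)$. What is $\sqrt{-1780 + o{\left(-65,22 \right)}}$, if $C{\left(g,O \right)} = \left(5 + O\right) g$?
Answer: $18 \sqrt{30} \approx 98.59$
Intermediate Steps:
$C{\left(g,O \right)} = g \left(5 + O\right)$
$o{\left(D,A \right)} = -5 + 3 D + 3 D \left(5 + D\right)$ ($o{\left(D,A \right)} = -5 + \left(D + D \left(5 + D\right)\right) \left(\left(-1\right) \left(-3\right)\right) = -5 + \left(D + D \left(5 + D\right)\right) 3 = -5 + \left(3 D + 3 D \left(5 + D\right)\right) = -5 + 3 D + 3 D \left(5 + D\right)$)
$\sqrt{-1780 + o{\left(-65,22 \right)}} = \sqrt{-1780 + \left(-5 + 3 \left(-65\right)^{2} + 18 \left(-65\right)\right)} = \sqrt{-1780 - -11500} = \sqrt{-1780 + 11500} = \sqrt{9720} = 18 \sqrt{30}$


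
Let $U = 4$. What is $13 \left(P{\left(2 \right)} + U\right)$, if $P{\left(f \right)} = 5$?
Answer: $117$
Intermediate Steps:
$13 \left(P{\left(2 \right)} + U\right) = 13 \left(5 + 4\right) = 13 \cdot 9 = 117$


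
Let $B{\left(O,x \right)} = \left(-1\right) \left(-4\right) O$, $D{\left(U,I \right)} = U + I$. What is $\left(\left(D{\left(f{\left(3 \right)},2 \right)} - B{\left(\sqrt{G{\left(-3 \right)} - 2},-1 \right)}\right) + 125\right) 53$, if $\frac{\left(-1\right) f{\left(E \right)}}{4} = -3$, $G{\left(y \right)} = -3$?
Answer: $7367 - 212 i \sqrt{5} \approx 7367.0 - 474.05 i$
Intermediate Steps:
$f{\left(E \right)} = 12$ ($f{\left(E \right)} = \left(-4\right) \left(-3\right) = 12$)
$D{\left(U,I \right)} = I + U$
$B{\left(O,x \right)} = 4 O$
$\left(\left(D{\left(f{\left(3 \right)},2 \right)} - B{\left(\sqrt{G{\left(-3 \right)} - 2},-1 \right)}\right) + 125\right) 53 = \left(\left(\left(2 + 12\right) - 4 \sqrt{-3 - 2}\right) + 125\right) 53 = \left(\left(14 - 4 \sqrt{-5}\right) + 125\right) 53 = \left(\left(14 - 4 i \sqrt{5}\right) + 125\right) 53 = \left(139 - 4 i \sqrt{5}\right) 53 = 7367 - 212 i \sqrt{5}$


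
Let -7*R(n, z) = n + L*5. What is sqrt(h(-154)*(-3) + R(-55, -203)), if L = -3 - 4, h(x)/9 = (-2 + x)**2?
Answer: 3*I*sqrt(3577322)/7 ≈ 810.59*I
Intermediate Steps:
h(x) = 9*(-2 + x)**2
L = -7
R(n, z) = 5 - n/7 (R(n, z) = -(n - 7*5)/7 = -(n - 35)/7 = -(-35 + n)/7 = 5 - n/7)
sqrt(h(-154)*(-3) + R(-55, -203)) = sqrt((9*(-2 - 154)**2)*(-3) + (5 - 1/7*(-55))) = sqrt((9*(-156)**2)*(-3) + (5 + 55/7)) = sqrt((9*24336)*(-3) + 90/7) = sqrt(219024*(-3) + 90/7) = sqrt(-657072 + 90/7) = sqrt(-4599414/7) = 3*I*sqrt(3577322)/7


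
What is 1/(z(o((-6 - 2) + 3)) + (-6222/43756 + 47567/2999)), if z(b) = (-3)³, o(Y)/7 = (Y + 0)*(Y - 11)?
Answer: -65612122/740186357 ≈ -0.088643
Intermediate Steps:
o(Y) = 7*Y*(-11 + Y) (o(Y) = 7*((Y + 0)*(Y - 11)) = 7*(Y*(-11 + Y)) = 7*Y*(-11 + Y))
z(b) = -27
1/(z(o((-6 - 2) + 3)) + (-6222/43756 + 47567/2999)) = 1/(-27 + (-6222/43756 + 47567/2999)) = 1/(-27 + (-6222*1/43756 + 47567*(1/2999))) = 1/(-27 + (-3111/21878 + 47567/2999)) = 1/(-27 + 1031340937/65612122) = 1/(-740186357/65612122) = -65612122/740186357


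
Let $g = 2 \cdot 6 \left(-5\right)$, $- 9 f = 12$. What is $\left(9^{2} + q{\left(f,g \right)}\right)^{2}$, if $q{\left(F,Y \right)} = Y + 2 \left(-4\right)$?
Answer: $169$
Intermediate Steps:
$f = - \frac{4}{3}$ ($f = \left(- \frac{1}{9}\right) 12 = - \frac{4}{3} \approx -1.3333$)
$g = -60$ ($g = 12 \left(-5\right) = -60$)
$q{\left(F,Y \right)} = -8 + Y$ ($q{\left(F,Y \right)} = Y - 8 = -8 + Y$)
$\left(9^{2} + q{\left(f,g \right)}\right)^{2} = \left(9^{2} - 68\right)^{2} = \left(81 - 68\right)^{2} = 13^{2} = 169$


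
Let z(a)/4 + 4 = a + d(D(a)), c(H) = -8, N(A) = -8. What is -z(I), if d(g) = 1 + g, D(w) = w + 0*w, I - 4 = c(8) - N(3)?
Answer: -20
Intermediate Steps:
I = 4 (I = 4 + (-8 - 1*(-8)) = 4 + (-8 + 8) = 4 + 0 = 4)
D(w) = w (D(w) = w + 0 = w)
z(a) = -12 + 8*a (z(a) = -16 + 4*(a + (1 + a)) = -16 + 4*(1 + 2*a) = -16 + (4 + 8*a) = -12 + 8*a)
-z(I) = -(-12 + 8*4) = -(-12 + 32) = -1*20 = -20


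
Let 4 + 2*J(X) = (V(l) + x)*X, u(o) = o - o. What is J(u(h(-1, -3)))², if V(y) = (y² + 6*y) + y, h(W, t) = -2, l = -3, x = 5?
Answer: 4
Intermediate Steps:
u(o) = 0
V(y) = y² + 7*y
J(X) = -2 - 7*X/2 (J(X) = -2 + ((-3*(7 - 3) + 5)*X)/2 = -2 + ((-3*4 + 5)*X)/2 = -2 + ((-12 + 5)*X)/2 = -2 + (-7*X)/2 = -2 - 7*X/2)
J(u(h(-1, -3)))² = (-2 - 7/2*0)² = (-2 + 0)² = (-2)² = 4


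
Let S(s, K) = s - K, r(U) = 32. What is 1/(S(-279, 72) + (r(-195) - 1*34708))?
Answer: -1/35027 ≈ -2.8549e-5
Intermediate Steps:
1/(S(-279, 72) + (r(-195) - 1*34708)) = 1/((-279 - 1*72) + (32 - 1*34708)) = 1/((-279 - 72) + (32 - 34708)) = 1/(-351 - 34676) = 1/(-35027) = -1/35027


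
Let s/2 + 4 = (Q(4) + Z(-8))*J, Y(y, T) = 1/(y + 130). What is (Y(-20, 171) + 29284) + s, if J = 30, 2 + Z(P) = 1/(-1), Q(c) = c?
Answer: 3226961/110 ≈ 29336.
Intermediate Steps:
Z(P) = -3 (Z(P) = -2 + 1/(-1) = -2 - 1 = -3)
Y(y, T) = 1/(130 + y)
s = 52 (s = -8 + 2*((4 - 3)*30) = -8 + 2*(1*30) = -8 + 2*30 = -8 + 60 = 52)
(Y(-20, 171) + 29284) + s = (1/(130 - 20) + 29284) + 52 = (1/110 + 29284) + 52 = 3221241/110 + 52 = 3226961/110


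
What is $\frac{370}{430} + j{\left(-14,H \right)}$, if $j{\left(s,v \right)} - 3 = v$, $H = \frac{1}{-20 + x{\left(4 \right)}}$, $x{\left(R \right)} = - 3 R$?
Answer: $\frac{5269}{1376} \approx 3.8292$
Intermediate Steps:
$H = - \frac{1}{32}$ ($H = \frac{1}{-20 - 12} = \frac{1}{-32} = - \frac{1}{32} \approx -0.03125$)
$j{\left(s,v \right)} = 3 + v$
$\frac{370}{430} + j{\left(-14,H \right)} = \frac{370}{430} + \left(3 - \frac{1}{32}\right) = 370 \cdot \frac{1}{430} + \frac{95}{32} = \frac{37}{43} + \frac{95}{32} = \frac{5269}{1376}$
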